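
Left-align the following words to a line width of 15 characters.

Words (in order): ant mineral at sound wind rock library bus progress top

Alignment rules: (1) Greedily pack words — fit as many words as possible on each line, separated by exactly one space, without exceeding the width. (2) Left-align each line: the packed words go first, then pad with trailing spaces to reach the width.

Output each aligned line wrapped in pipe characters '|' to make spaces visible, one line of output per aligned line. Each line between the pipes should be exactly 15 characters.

Answer: |ant mineral at |
|sound wind rock|
|library bus    |
|progress top   |

Derivation:
Line 1: ['ant', 'mineral', 'at'] (min_width=14, slack=1)
Line 2: ['sound', 'wind', 'rock'] (min_width=15, slack=0)
Line 3: ['library', 'bus'] (min_width=11, slack=4)
Line 4: ['progress', 'top'] (min_width=12, slack=3)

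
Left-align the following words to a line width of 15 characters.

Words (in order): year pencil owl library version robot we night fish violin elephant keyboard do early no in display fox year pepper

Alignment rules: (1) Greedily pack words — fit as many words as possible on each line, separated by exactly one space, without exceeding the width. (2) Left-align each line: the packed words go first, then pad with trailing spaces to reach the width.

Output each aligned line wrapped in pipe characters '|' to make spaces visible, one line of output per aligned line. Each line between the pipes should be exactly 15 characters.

Line 1: ['year', 'pencil', 'owl'] (min_width=15, slack=0)
Line 2: ['library', 'version'] (min_width=15, slack=0)
Line 3: ['robot', 'we', 'night'] (min_width=14, slack=1)
Line 4: ['fish', 'violin'] (min_width=11, slack=4)
Line 5: ['elephant'] (min_width=8, slack=7)
Line 6: ['keyboard', 'do'] (min_width=11, slack=4)
Line 7: ['early', 'no', 'in'] (min_width=11, slack=4)
Line 8: ['display', 'fox'] (min_width=11, slack=4)
Line 9: ['year', 'pepper'] (min_width=11, slack=4)

Answer: |year pencil owl|
|library version|
|robot we night |
|fish violin    |
|elephant       |
|keyboard do    |
|early no in    |
|display fox    |
|year pepper    |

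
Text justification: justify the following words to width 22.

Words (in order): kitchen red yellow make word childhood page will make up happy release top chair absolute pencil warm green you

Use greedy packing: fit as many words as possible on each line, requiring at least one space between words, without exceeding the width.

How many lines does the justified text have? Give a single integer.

Answer: 6

Derivation:
Line 1: ['kitchen', 'red', 'yellow'] (min_width=18, slack=4)
Line 2: ['make', 'word', 'childhood'] (min_width=19, slack=3)
Line 3: ['page', 'will', 'make', 'up'] (min_width=17, slack=5)
Line 4: ['happy', 'release', 'top'] (min_width=17, slack=5)
Line 5: ['chair', 'absolute', 'pencil'] (min_width=21, slack=1)
Line 6: ['warm', 'green', 'you'] (min_width=14, slack=8)
Total lines: 6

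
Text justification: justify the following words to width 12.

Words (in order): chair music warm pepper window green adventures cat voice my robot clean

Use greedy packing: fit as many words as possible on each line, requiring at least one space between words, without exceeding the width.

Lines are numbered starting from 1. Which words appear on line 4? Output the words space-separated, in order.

Line 1: ['chair', 'music'] (min_width=11, slack=1)
Line 2: ['warm', 'pepper'] (min_width=11, slack=1)
Line 3: ['window', 'green'] (min_width=12, slack=0)
Line 4: ['adventures'] (min_width=10, slack=2)
Line 5: ['cat', 'voice', 'my'] (min_width=12, slack=0)
Line 6: ['robot', 'clean'] (min_width=11, slack=1)

Answer: adventures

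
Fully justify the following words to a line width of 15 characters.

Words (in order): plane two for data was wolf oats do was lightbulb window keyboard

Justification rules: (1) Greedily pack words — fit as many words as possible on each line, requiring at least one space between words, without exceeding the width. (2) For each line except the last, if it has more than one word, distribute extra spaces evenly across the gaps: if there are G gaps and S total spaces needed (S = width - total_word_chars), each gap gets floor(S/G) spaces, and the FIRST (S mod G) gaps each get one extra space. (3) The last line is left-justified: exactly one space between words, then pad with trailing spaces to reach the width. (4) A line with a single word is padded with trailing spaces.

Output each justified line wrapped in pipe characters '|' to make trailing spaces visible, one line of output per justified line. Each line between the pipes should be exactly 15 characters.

Line 1: ['plane', 'two', 'for'] (min_width=13, slack=2)
Line 2: ['data', 'was', 'wolf'] (min_width=13, slack=2)
Line 3: ['oats', 'do', 'was'] (min_width=11, slack=4)
Line 4: ['lightbulb'] (min_width=9, slack=6)
Line 5: ['window', 'keyboard'] (min_width=15, slack=0)

Answer: |plane  two  for|
|data  was  wolf|
|oats   do   was|
|lightbulb      |
|window keyboard|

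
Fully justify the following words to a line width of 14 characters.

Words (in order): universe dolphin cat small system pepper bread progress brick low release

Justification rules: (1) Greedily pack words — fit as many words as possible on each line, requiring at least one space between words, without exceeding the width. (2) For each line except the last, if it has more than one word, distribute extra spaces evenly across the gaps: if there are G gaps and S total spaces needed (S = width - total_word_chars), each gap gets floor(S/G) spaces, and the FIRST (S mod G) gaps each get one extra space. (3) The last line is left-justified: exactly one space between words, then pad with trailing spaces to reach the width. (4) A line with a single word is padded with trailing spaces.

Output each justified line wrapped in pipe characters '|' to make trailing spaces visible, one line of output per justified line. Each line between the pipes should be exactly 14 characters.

Line 1: ['universe'] (min_width=8, slack=6)
Line 2: ['dolphin', 'cat'] (min_width=11, slack=3)
Line 3: ['small', 'system'] (min_width=12, slack=2)
Line 4: ['pepper', 'bread'] (min_width=12, slack=2)
Line 5: ['progress', 'brick'] (min_width=14, slack=0)
Line 6: ['low', 'release'] (min_width=11, slack=3)

Answer: |universe      |
|dolphin    cat|
|small   system|
|pepper   bread|
|progress brick|
|low release   |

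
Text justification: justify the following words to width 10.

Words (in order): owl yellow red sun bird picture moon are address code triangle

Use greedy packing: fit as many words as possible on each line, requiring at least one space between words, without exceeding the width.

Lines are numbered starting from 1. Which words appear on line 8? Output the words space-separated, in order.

Answer: triangle

Derivation:
Line 1: ['owl', 'yellow'] (min_width=10, slack=0)
Line 2: ['red', 'sun'] (min_width=7, slack=3)
Line 3: ['bird'] (min_width=4, slack=6)
Line 4: ['picture'] (min_width=7, slack=3)
Line 5: ['moon', 'are'] (min_width=8, slack=2)
Line 6: ['address'] (min_width=7, slack=3)
Line 7: ['code'] (min_width=4, slack=6)
Line 8: ['triangle'] (min_width=8, slack=2)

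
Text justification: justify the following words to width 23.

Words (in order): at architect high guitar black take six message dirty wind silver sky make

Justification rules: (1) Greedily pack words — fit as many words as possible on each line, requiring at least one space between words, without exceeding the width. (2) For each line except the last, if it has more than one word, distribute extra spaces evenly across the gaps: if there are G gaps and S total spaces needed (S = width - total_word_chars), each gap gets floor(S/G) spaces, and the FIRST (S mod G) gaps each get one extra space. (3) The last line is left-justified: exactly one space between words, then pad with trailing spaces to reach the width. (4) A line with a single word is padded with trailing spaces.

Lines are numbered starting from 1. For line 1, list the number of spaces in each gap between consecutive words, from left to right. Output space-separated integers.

Answer: 4 4

Derivation:
Line 1: ['at', 'architect', 'high'] (min_width=17, slack=6)
Line 2: ['guitar', 'black', 'take', 'six'] (min_width=21, slack=2)
Line 3: ['message', 'dirty', 'wind'] (min_width=18, slack=5)
Line 4: ['silver', 'sky', 'make'] (min_width=15, slack=8)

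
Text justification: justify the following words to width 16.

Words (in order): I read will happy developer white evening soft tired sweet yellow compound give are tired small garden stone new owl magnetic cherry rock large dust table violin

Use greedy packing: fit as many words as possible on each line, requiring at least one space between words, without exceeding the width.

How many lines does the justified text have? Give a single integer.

Answer: 11

Derivation:
Line 1: ['I', 'read', 'will'] (min_width=11, slack=5)
Line 2: ['happy', 'developer'] (min_width=15, slack=1)
Line 3: ['white', 'evening'] (min_width=13, slack=3)
Line 4: ['soft', 'tired', 'sweet'] (min_width=16, slack=0)
Line 5: ['yellow', 'compound'] (min_width=15, slack=1)
Line 6: ['give', 'are', 'tired'] (min_width=14, slack=2)
Line 7: ['small', 'garden'] (min_width=12, slack=4)
Line 8: ['stone', 'new', 'owl'] (min_width=13, slack=3)
Line 9: ['magnetic', 'cherry'] (min_width=15, slack=1)
Line 10: ['rock', 'large', 'dust'] (min_width=15, slack=1)
Line 11: ['table', 'violin'] (min_width=12, slack=4)
Total lines: 11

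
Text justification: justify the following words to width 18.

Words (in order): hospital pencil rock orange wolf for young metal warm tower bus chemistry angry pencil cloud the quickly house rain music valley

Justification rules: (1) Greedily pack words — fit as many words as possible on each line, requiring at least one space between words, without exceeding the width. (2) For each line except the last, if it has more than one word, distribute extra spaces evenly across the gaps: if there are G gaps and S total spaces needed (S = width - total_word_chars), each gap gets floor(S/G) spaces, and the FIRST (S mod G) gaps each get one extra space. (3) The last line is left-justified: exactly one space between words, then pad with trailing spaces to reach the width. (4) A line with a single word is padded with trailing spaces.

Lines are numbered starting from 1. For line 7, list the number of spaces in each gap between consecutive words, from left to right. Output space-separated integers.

Line 1: ['hospital', 'pencil'] (min_width=15, slack=3)
Line 2: ['rock', 'orange', 'wolf'] (min_width=16, slack=2)
Line 3: ['for', 'young', 'metal'] (min_width=15, slack=3)
Line 4: ['warm', 'tower', 'bus'] (min_width=14, slack=4)
Line 5: ['chemistry', 'angry'] (min_width=15, slack=3)
Line 6: ['pencil', 'cloud', 'the'] (min_width=16, slack=2)
Line 7: ['quickly', 'house', 'rain'] (min_width=18, slack=0)
Line 8: ['music', 'valley'] (min_width=12, slack=6)

Answer: 1 1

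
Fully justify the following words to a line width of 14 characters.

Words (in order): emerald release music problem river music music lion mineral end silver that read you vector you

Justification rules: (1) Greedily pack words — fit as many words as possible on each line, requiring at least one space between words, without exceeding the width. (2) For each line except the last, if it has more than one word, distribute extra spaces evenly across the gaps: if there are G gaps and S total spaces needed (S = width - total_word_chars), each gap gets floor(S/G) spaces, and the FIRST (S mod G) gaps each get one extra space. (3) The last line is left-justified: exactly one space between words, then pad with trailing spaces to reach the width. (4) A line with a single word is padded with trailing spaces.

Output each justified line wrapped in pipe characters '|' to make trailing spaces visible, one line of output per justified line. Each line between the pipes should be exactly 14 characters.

Line 1: ['emerald'] (min_width=7, slack=7)
Line 2: ['release', 'music'] (min_width=13, slack=1)
Line 3: ['problem', 'river'] (min_width=13, slack=1)
Line 4: ['music', 'music'] (min_width=11, slack=3)
Line 5: ['lion', 'mineral'] (min_width=12, slack=2)
Line 6: ['end', 'silver'] (min_width=10, slack=4)
Line 7: ['that', 'read', 'you'] (min_width=13, slack=1)
Line 8: ['vector', 'you'] (min_width=10, slack=4)

Answer: |emerald       |
|release  music|
|problem  river|
|music    music|
|lion   mineral|
|end     silver|
|that  read you|
|vector you    |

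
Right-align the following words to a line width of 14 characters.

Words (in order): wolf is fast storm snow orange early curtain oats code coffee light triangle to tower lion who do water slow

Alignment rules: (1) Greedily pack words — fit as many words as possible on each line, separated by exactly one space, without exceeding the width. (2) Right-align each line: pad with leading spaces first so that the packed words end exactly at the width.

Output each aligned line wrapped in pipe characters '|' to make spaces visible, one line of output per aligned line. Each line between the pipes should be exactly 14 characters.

Answer: |  wolf is fast|
|    storm snow|
|  orange early|
|  curtain oats|
|   code coffee|
|light triangle|
| to tower lion|
|  who do water|
|          slow|

Derivation:
Line 1: ['wolf', 'is', 'fast'] (min_width=12, slack=2)
Line 2: ['storm', 'snow'] (min_width=10, slack=4)
Line 3: ['orange', 'early'] (min_width=12, slack=2)
Line 4: ['curtain', 'oats'] (min_width=12, slack=2)
Line 5: ['code', 'coffee'] (min_width=11, slack=3)
Line 6: ['light', 'triangle'] (min_width=14, slack=0)
Line 7: ['to', 'tower', 'lion'] (min_width=13, slack=1)
Line 8: ['who', 'do', 'water'] (min_width=12, slack=2)
Line 9: ['slow'] (min_width=4, slack=10)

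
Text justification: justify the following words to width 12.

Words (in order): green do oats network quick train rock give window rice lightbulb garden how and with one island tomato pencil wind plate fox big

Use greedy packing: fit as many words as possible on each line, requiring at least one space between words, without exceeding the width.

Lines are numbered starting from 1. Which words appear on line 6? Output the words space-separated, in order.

Line 1: ['green', 'do'] (min_width=8, slack=4)
Line 2: ['oats', 'network'] (min_width=12, slack=0)
Line 3: ['quick', 'train'] (min_width=11, slack=1)
Line 4: ['rock', 'give'] (min_width=9, slack=3)
Line 5: ['window', 'rice'] (min_width=11, slack=1)
Line 6: ['lightbulb'] (min_width=9, slack=3)
Line 7: ['garden', 'how'] (min_width=10, slack=2)
Line 8: ['and', 'with', 'one'] (min_width=12, slack=0)
Line 9: ['island'] (min_width=6, slack=6)
Line 10: ['tomato'] (min_width=6, slack=6)
Line 11: ['pencil', 'wind'] (min_width=11, slack=1)
Line 12: ['plate', 'fox'] (min_width=9, slack=3)
Line 13: ['big'] (min_width=3, slack=9)

Answer: lightbulb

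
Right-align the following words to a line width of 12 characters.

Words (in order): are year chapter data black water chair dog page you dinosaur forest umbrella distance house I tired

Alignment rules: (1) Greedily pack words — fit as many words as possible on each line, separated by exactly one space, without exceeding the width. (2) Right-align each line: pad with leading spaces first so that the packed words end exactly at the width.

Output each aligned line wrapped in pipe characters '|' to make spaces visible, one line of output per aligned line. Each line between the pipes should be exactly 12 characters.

Line 1: ['are', 'year'] (min_width=8, slack=4)
Line 2: ['chapter', 'data'] (min_width=12, slack=0)
Line 3: ['black', 'water'] (min_width=11, slack=1)
Line 4: ['chair', 'dog'] (min_width=9, slack=3)
Line 5: ['page', 'you'] (min_width=8, slack=4)
Line 6: ['dinosaur'] (min_width=8, slack=4)
Line 7: ['forest'] (min_width=6, slack=6)
Line 8: ['umbrella'] (min_width=8, slack=4)
Line 9: ['distance'] (min_width=8, slack=4)
Line 10: ['house', 'I'] (min_width=7, slack=5)
Line 11: ['tired'] (min_width=5, slack=7)

Answer: |    are year|
|chapter data|
| black water|
|   chair dog|
|    page you|
|    dinosaur|
|      forest|
|    umbrella|
|    distance|
|     house I|
|       tired|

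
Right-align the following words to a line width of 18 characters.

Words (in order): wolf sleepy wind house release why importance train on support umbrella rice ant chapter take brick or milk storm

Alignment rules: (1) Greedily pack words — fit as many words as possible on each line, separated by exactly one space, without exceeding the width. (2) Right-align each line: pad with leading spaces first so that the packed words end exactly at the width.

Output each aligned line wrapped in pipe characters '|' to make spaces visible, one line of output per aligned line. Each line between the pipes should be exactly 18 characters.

Line 1: ['wolf', 'sleepy', 'wind'] (min_width=16, slack=2)
Line 2: ['house', 'release', 'why'] (min_width=17, slack=1)
Line 3: ['importance', 'train'] (min_width=16, slack=2)
Line 4: ['on', 'support'] (min_width=10, slack=8)
Line 5: ['umbrella', 'rice', 'ant'] (min_width=17, slack=1)
Line 6: ['chapter', 'take', 'brick'] (min_width=18, slack=0)
Line 7: ['or', 'milk', 'storm'] (min_width=13, slack=5)

Answer: |  wolf sleepy wind|
| house release why|
|  importance train|
|        on support|
| umbrella rice ant|
|chapter take brick|
|     or milk storm|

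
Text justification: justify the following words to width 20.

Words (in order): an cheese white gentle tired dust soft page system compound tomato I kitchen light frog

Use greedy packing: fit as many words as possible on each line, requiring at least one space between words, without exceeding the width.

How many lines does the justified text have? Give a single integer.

Answer: 5

Derivation:
Line 1: ['an', 'cheese', 'white'] (min_width=15, slack=5)
Line 2: ['gentle', 'tired', 'dust'] (min_width=17, slack=3)
Line 3: ['soft', 'page', 'system'] (min_width=16, slack=4)
Line 4: ['compound', 'tomato', 'I'] (min_width=17, slack=3)
Line 5: ['kitchen', 'light', 'frog'] (min_width=18, slack=2)
Total lines: 5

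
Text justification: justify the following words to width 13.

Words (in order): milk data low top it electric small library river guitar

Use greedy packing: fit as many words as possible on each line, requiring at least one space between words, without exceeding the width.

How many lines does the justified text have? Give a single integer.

Answer: 5

Derivation:
Line 1: ['milk', 'data', 'low'] (min_width=13, slack=0)
Line 2: ['top', 'it'] (min_width=6, slack=7)
Line 3: ['electric'] (min_width=8, slack=5)
Line 4: ['small', 'library'] (min_width=13, slack=0)
Line 5: ['river', 'guitar'] (min_width=12, slack=1)
Total lines: 5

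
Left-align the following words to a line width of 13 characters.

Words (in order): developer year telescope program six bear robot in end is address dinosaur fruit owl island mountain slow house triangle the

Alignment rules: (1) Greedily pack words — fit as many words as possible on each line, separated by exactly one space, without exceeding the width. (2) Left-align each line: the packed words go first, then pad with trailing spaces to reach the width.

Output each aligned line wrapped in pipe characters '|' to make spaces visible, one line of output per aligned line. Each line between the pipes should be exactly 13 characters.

Line 1: ['developer'] (min_width=9, slack=4)
Line 2: ['year'] (min_width=4, slack=9)
Line 3: ['telescope'] (min_width=9, slack=4)
Line 4: ['program', 'six'] (min_width=11, slack=2)
Line 5: ['bear', 'robot', 'in'] (min_width=13, slack=0)
Line 6: ['end', 'is'] (min_width=6, slack=7)
Line 7: ['address'] (min_width=7, slack=6)
Line 8: ['dinosaur'] (min_width=8, slack=5)
Line 9: ['fruit', 'owl'] (min_width=9, slack=4)
Line 10: ['island'] (min_width=6, slack=7)
Line 11: ['mountain', 'slow'] (min_width=13, slack=0)
Line 12: ['house'] (min_width=5, slack=8)
Line 13: ['triangle', 'the'] (min_width=12, slack=1)

Answer: |developer    |
|year         |
|telescope    |
|program six  |
|bear robot in|
|end is       |
|address      |
|dinosaur     |
|fruit owl    |
|island       |
|mountain slow|
|house        |
|triangle the |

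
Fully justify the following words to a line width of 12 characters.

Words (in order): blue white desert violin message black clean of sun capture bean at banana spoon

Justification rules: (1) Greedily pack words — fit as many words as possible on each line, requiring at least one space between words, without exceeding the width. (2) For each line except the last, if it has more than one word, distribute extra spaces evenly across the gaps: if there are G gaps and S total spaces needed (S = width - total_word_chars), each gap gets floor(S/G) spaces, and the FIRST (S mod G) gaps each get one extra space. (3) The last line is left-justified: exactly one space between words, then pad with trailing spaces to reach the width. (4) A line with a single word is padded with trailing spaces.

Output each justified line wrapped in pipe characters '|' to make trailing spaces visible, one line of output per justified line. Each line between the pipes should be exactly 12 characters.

Line 1: ['blue', 'white'] (min_width=10, slack=2)
Line 2: ['desert'] (min_width=6, slack=6)
Line 3: ['violin'] (min_width=6, slack=6)
Line 4: ['message'] (min_width=7, slack=5)
Line 5: ['black', 'clean'] (min_width=11, slack=1)
Line 6: ['of', 'sun'] (min_width=6, slack=6)
Line 7: ['capture', 'bean'] (min_width=12, slack=0)
Line 8: ['at', 'banana'] (min_width=9, slack=3)
Line 9: ['spoon'] (min_width=5, slack=7)

Answer: |blue   white|
|desert      |
|violin      |
|message     |
|black  clean|
|of       sun|
|capture bean|
|at    banana|
|spoon       |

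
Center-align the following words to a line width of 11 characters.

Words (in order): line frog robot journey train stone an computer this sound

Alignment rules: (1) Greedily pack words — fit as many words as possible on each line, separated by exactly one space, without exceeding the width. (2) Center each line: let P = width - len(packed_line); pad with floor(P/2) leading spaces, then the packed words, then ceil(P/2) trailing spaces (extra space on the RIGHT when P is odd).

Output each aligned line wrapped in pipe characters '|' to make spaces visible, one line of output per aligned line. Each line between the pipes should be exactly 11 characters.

Line 1: ['line', 'frog'] (min_width=9, slack=2)
Line 2: ['robot'] (min_width=5, slack=6)
Line 3: ['journey'] (min_width=7, slack=4)
Line 4: ['train', 'stone'] (min_width=11, slack=0)
Line 5: ['an', 'computer'] (min_width=11, slack=0)
Line 6: ['this', 'sound'] (min_width=10, slack=1)

Answer: | line frog |
|   robot   |
|  journey  |
|train stone|
|an computer|
|this sound |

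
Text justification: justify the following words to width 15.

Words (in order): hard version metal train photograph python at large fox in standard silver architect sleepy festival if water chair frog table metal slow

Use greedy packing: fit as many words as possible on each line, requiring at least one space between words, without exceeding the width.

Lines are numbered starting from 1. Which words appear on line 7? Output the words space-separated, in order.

Answer: architect

Derivation:
Line 1: ['hard', 'version'] (min_width=12, slack=3)
Line 2: ['metal', 'train'] (min_width=11, slack=4)
Line 3: ['photograph'] (min_width=10, slack=5)
Line 4: ['python', 'at', 'large'] (min_width=15, slack=0)
Line 5: ['fox', 'in', 'standard'] (min_width=15, slack=0)
Line 6: ['silver'] (min_width=6, slack=9)
Line 7: ['architect'] (min_width=9, slack=6)
Line 8: ['sleepy', 'festival'] (min_width=15, slack=0)
Line 9: ['if', 'water', 'chair'] (min_width=14, slack=1)
Line 10: ['frog', 'table'] (min_width=10, slack=5)
Line 11: ['metal', 'slow'] (min_width=10, slack=5)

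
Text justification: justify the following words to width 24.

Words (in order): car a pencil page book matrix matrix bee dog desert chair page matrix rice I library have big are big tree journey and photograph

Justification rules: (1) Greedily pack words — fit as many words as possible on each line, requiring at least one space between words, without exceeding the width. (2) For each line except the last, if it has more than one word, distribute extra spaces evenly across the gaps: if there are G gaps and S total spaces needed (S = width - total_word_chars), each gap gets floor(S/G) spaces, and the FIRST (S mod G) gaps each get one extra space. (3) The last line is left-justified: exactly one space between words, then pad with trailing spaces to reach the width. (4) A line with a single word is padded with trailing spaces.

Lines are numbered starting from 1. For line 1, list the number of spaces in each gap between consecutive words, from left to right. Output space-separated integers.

Answer: 2 2 1 1

Derivation:
Line 1: ['car', 'a', 'pencil', 'page', 'book'] (min_width=22, slack=2)
Line 2: ['matrix', 'matrix', 'bee', 'dog'] (min_width=21, slack=3)
Line 3: ['desert', 'chair', 'page', 'matrix'] (min_width=24, slack=0)
Line 4: ['rice', 'I', 'library', 'have', 'big'] (min_width=23, slack=1)
Line 5: ['are', 'big', 'tree', 'journey', 'and'] (min_width=24, slack=0)
Line 6: ['photograph'] (min_width=10, slack=14)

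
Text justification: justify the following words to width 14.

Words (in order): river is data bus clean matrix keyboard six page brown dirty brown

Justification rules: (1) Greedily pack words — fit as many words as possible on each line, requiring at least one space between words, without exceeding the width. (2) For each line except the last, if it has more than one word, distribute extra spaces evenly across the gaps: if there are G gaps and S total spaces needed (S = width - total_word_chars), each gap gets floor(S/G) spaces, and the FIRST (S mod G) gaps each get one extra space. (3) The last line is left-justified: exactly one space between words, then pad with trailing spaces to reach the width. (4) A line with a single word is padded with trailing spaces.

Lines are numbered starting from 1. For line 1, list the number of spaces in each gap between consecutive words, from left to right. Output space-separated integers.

Line 1: ['river', 'is', 'data'] (min_width=13, slack=1)
Line 2: ['bus', 'clean'] (min_width=9, slack=5)
Line 3: ['matrix'] (min_width=6, slack=8)
Line 4: ['keyboard', 'six'] (min_width=12, slack=2)
Line 5: ['page', 'brown'] (min_width=10, slack=4)
Line 6: ['dirty', 'brown'] (min_width=11, slack=3)

Answer: 2 1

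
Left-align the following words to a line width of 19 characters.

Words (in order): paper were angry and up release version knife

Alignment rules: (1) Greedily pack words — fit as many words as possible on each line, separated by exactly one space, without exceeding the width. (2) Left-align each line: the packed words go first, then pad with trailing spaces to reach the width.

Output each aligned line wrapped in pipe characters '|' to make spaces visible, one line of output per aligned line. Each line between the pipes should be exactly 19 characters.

Answer: |paper were angry   |
|and up release     |
|version knife      |

Derivation:
Line 1: ['paper', 'were', 'angry'] (min_width=16, slack=3)
Line 2: ['and', 'up', 'release'] (min_width=14, slack=5)
Line 3: ['version', 'knife'] (min_width=13, slack=6)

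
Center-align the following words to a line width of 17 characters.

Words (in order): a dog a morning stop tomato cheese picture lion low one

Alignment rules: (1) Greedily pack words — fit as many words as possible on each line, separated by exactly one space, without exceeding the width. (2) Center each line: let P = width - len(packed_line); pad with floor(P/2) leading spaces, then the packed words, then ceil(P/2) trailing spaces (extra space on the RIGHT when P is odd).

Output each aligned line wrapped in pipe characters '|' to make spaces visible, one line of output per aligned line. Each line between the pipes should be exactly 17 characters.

Answer: | a dog a morning |
|   stop tomato   |
| cheese picture  |
|  lion low one   |

Derivation:
Line 1: ['a', 'dog', 'a', 'morning'] (min_width=15, slack=2)
Line 2: ['stop', 'tomato'] (min_width=11, slack=6)
Line 3: ['cheese', 'picture'] (min_width=14, slack=3)
Line 4: ['lion', 'low', 'one'] (min_width=12, slack=5)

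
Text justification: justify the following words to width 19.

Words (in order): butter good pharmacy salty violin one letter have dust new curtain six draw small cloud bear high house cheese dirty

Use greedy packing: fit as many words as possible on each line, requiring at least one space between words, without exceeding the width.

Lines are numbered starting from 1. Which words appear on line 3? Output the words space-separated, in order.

Line 1: ['butter', 'good'] (min_width=11, slack=8)
Line 2: ['pharmacy', 'salty'] (min_width=14, slack=5)
Line 3: ['violin', 'one', 'letter'] (min_width=17, slack=2)
Line 4: ['have', 'dust', 'new'] (min_width=13, slack=6)
Line 5: ['curtain', 'six', 'draw'] (min_width=16, slack=3)
Line 6: ['small', 'cloud', 'bear'] (min_width=16, slack=3)
Line 7: ['high', 'house', 'cheese'] (min_width=17, slack=2)
Line 8: ['dirty'] (min_width=5, slack=14)

Answer: violin one letter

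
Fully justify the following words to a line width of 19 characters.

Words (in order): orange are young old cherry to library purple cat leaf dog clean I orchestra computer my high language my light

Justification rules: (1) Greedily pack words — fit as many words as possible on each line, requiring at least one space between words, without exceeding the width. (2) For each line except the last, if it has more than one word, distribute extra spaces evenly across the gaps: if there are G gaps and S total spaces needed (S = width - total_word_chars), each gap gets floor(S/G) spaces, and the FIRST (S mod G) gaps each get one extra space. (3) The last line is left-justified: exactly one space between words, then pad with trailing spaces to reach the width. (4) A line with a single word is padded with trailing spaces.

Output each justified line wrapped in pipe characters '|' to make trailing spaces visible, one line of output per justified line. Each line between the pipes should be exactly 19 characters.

Line 1: ['orange', 'are', 'young'] (min_width=16, slack=3)
Line 2: ['old', 'cherry', 'to'] (min_width=13, slack=6)
Line 3: ['library', 'purple', 'cat'] (min_width=18, slack=1)
Line 4: ['leaf', 'dog', 'clean', 'I'] (min_width=16, slack=3)
Line 5: ['orchestra', 'computer'] (min_width=18, slack=1)
Line 6: ['my', 'high', 'language', 'my'] (min_width=19, slack=0)
Line 7: ['light'] (min_width=5, slack=14)

Answer: |orange   are  young|
|old    cherry    to|
|library  purple cat|
|leaf  dog  clean  I|
|orchestra  computer|
|my high language my|
|light              |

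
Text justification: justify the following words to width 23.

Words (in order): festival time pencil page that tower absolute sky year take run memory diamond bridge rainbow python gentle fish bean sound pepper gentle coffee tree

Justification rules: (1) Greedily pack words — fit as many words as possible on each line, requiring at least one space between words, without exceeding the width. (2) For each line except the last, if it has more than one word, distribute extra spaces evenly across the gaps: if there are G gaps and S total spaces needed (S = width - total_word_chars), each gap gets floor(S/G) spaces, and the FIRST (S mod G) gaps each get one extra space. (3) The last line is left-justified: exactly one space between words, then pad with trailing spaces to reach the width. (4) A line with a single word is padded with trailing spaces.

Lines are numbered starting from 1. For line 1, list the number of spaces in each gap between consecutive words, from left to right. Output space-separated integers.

Answer: 3 2

Derivation:
Line 1: ['festival', 'time', 'pencil'] (min_width=20, slack=3)
Line 2: ['page', 'that', 'tower'] (min_width=15, slack=8)
Line 3: ['absolute', 'sky', 'year', 'take'] (min_width=22, slack=1)
Line 4: ['run', 'memory', 'diamond'] (min_width=18, slack=5)
Line 5: ['bridge', 'rainbow', 'python'] (min_width=21, slack=2)
Line 6: ['gentle', 'fish', 'bean', 'sound'] (min_width=22, slack=1)
Line 7: ['pepper', 'gentle', 'coffee'] (min_width=20, slack=3)
Line 8: ['tree'] (min_width=4, slack=19)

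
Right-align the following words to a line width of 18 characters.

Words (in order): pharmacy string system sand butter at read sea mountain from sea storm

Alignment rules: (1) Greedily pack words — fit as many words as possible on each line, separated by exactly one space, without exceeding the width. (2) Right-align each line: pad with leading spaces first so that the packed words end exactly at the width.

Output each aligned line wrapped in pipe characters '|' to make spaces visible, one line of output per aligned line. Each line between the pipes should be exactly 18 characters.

Answer: |   pharmacy string|
|system sand butter|
|       at read sea|
| mountain from sea|
|             storm|

Derivation:
Line 1: ['pharmacy', 'string'] (min_width=15, slack=3)
Line 2: ['system', 'sand', 'butter'] (min_width=18, slack=0)
Line 3: ['at', 'read', 'sea'] (min_width=11, slack=7)
Line 4: ['mountain', 'from', 'sea'] (min_width=17, slack=1)
Line 5: ['storm'] (min_width=5, slack=13)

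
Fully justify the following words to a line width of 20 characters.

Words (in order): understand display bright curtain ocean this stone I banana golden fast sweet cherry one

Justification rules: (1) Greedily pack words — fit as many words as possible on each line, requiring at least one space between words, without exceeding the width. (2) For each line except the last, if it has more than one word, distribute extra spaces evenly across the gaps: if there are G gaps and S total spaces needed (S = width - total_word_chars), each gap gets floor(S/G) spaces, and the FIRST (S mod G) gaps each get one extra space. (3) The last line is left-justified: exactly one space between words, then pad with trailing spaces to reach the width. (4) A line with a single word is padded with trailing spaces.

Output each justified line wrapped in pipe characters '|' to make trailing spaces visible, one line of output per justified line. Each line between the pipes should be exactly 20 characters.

Answer: |understand   display|
|bright curtain ocean|
|this  stone I banana|
|golden   fast  sweet|
|cherry one          |

Derivation:
Line 1: ['understand', 'display'] (min_width=18, slack=2)
Line 2: ['bright', 'curtain', 'ocean'] (min_width=20, slack=0)
Line 3: ['this', 'stone', 'I', 'banana'] (min_width=19, slack=1)
Line 4: ['golden', 'fast', 'sweet'] (min_width=17, slack=3)
Line 5: ['cherry', 'one'] (min_width=10, slack=10)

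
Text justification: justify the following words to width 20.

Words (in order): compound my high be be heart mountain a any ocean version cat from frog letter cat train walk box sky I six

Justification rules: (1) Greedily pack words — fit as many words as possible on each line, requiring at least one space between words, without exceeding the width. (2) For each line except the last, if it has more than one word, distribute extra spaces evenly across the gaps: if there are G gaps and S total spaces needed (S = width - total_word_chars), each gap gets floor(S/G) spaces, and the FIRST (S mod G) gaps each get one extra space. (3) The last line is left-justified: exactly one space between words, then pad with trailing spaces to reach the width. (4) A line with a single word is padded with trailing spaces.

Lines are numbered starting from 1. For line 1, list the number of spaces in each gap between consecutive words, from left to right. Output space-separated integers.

Answer: 2 1 1

Derivation:
Line 1: ['compound', 'my', 'high', 'be'] (min_width=19, slack=1)
Line 2: ['be', 'heart', 'mountain', 'a'] (min_width=19, slack=1)
Line 3: ['any', 'ocean', 'version'] (min_width=17, slack=3)
Line 4: ['cat', 'from', 'frog', 'letter'] (min_width=20, slack=0)
Line 5: ['cat', 'train', 'walk', 'box'] (min_width=18, slack=2)
Line 6: ['sky', 'I', 'six'] (min_width=9, slack=11)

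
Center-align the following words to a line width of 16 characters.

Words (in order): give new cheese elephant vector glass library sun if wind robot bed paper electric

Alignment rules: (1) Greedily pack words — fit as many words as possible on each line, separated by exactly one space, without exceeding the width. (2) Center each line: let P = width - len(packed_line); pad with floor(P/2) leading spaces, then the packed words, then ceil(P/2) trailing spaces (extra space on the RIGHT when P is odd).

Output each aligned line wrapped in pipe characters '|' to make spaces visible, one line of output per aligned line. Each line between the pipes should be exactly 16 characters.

Answer: |give new cheese |
|elephant vector |
| glass library  |
|  sun if wind   |
|robot bed paper |
|    electric    |

Derivation:
Line 1: ['give', 'new', 'cheese'] (min_width=15, slack=1)
Line 2: ['elephant', 'vector'] (min_width=15, slack=1)
Line 3: ['glass', 'library'] (min_width=13, slack=3)
Line 4: ['sun', 'if', 'wind'] (min_width=11, slack=5)
Line 5: ['robot', 'bed', 'paper'] (min_width=15, slack=1)
Line 6: ['electric'] (min_width=8, slack=8)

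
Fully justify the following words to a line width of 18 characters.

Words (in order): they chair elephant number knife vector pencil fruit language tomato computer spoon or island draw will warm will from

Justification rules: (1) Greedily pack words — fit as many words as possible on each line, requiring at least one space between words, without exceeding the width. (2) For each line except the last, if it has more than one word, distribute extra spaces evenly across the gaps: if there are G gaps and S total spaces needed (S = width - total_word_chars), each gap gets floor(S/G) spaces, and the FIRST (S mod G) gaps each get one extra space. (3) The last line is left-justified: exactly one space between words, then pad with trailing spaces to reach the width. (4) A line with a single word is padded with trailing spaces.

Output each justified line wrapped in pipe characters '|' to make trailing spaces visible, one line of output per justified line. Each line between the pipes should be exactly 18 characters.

Answer: |they         chair|
|elephant    number|
|knife       vector|
|pencil       fruit|
|language    tomato|
|computer  spoon or|
|island  draw  will|
|warm will from    |

Derivation:
Line 1: ['they', 'chair'] (min_width=10, slack=8)
Line 2: ['elephant', 'number'] (min_width=15, slack=3)
Line 3: ['knife', 'vector'] (min_width=12, slack=6)
Line 4: ['pencil', 'fruit'] (min_width=12, slack=6)
Line 5: ['language', 'tomato'] (min_width=15, slack=3)
Line 6: ['computer', 'spoon', 'or'] (min_width=17, slack=1)
Line 7: ['island', 'draw', 'will'] (min_width=16, slack=2)
Line 8: ['warm', 'will', 'from'] (min_width=14, slack=4)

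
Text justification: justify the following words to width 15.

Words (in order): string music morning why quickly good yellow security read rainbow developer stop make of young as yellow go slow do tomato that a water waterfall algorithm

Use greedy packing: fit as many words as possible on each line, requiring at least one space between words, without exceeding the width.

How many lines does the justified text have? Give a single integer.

Line 1: ['string', 'music'] (min_width=12, slack=3)
Line 2: ['morning', 'why'] (min_width=11, slack=4)
Line 3: ['quickly', 'good'] (min_width=12, slack=3)
Line 4: ['yellow', 'security'] (min_width=15, slack=0)
Line 5: ['read', 'rainbow'] (min_width=12, slack=3)
Line 6: ['developer', 'stop'] (min_width=14, slack=1)
Line 7: ['make', 'of', 'young'] (min_width=13, slack=2)
Line 8: ['as', 'yellow', 'go'] (min_width=12, slack=3)
Line 9: ['slow', 'do', 'tomato'] (min_width=14, slack=1)
Line 10: ['that', 'a', 'water'] (min_width=12, slack=3)
Line 11: ['waterfall'] (min_width=9, slack=6)
Line 12: ['algorithm'] (min_width=9, slack=6)
Total lines: 12

Answer: 12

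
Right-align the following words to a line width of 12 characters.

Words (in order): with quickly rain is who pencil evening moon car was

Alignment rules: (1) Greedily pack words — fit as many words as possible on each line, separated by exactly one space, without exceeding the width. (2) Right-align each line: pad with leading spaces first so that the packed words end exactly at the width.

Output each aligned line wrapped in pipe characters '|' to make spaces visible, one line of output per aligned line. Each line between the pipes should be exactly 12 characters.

Answer: |with quickly|
| rain is who|
|      pencil|
|evening moon|
|     car was|

Derivation:
Line 1: ['with', 'quickly'] (min_width=12, slack=0)
Line 2: ['rain', 'is', 'who'] (min_width=11, slack=1)
Line 3: ['pencil'] (min_width=6, slack=6)
Line 4: ['evening', 'moon'] (min_width=12, slack=0)
Line 5: ['car', 'was'] (min_width=7, slack=5)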